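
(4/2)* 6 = 12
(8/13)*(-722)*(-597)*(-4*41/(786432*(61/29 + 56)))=-85416571/89722880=-0.95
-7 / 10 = -0.70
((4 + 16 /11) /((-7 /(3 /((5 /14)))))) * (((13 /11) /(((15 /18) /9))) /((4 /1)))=-12636 /605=-20.89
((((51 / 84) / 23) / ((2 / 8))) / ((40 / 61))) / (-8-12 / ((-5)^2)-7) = -5185 / 498456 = -0.01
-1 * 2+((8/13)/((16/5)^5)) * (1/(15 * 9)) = -92011919/46006272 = -2.00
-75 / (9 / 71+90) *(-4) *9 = 7100 / 237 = 29.96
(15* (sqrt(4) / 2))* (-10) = -150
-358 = -358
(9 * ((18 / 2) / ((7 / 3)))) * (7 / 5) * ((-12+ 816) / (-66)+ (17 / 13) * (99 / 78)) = -9506403 / 18590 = -511.37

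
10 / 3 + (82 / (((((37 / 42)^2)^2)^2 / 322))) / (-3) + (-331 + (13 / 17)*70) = -4395340611572526589 / 179136452149971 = -24536.27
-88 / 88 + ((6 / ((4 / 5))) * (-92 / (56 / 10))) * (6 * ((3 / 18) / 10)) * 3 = -1063 / 28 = -37.96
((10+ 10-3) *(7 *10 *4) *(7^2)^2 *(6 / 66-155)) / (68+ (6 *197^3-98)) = -405720980 / 10512381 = -38.59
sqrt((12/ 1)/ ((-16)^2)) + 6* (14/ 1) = sqrt(3)/ 8 + 84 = 84.22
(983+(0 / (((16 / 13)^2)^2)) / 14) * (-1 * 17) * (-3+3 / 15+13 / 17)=170059 / 5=34011.80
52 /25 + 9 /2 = 329 /50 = 6.58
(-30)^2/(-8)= -225/2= -112.50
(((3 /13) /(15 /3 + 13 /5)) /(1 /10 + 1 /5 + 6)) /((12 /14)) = 0.01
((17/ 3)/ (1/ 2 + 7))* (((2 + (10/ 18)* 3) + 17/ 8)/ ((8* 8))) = 2363/ 34560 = 0.07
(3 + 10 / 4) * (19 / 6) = 17.42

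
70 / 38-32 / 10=-129 / 95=-1.36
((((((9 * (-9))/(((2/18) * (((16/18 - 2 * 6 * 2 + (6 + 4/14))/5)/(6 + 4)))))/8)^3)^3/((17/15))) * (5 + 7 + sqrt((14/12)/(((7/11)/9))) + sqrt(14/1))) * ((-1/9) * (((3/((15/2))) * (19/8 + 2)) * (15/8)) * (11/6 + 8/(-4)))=103576094906057616891910389308646200925498193359375 * sqrt(14)/246712733790687369161441542144 + 103576094906057616891910389308646200925498193359375 * sqrt(66)/493425467581374738322883084288 + 310728284718172850675731167925938602776494580078125/61678183447671842290360385536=8314072218181071219944.97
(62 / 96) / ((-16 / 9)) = -0.36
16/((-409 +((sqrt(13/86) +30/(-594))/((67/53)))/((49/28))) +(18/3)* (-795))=-7681611490982352/2486452577119511347 - 7795950624* sqrt(1118)/2486452577119511347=-0.00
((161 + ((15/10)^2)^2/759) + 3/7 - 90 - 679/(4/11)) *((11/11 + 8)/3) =-152658621/28336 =-5387.44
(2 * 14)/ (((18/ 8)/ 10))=1120/ 9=124.44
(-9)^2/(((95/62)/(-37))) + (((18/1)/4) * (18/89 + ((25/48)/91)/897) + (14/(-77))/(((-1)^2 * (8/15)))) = -158342418151843/80978337440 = -1955.37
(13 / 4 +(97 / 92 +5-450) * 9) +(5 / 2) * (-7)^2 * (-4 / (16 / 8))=-97457 / 23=-4237.26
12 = 12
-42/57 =-0.74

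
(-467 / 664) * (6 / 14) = -1401 / 4648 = -0.30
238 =238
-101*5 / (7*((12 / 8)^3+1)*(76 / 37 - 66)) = 14948 / 57967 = 0.26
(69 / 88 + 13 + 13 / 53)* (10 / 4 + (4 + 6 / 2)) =1243227 / 9328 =133.28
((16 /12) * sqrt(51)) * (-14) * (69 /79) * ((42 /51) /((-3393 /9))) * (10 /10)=18032 * sqrt(51) /506311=0.25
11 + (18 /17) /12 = 377 /34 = 11.09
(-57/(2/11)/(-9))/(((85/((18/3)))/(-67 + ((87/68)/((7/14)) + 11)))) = -379753/2890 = -131.40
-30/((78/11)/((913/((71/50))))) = -2510750/923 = -2720.21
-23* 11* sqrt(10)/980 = -253* sqrt(10)/980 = -0.82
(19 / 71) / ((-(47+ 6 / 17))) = -323 / 57155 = -0.01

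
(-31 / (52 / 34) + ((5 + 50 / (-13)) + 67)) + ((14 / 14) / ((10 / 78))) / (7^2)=306039 / 6370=48.04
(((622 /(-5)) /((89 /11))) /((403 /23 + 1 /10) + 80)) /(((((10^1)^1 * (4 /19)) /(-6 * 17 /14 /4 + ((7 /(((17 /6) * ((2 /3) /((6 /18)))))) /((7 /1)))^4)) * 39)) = 2121523355677 /607521220331480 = 0.00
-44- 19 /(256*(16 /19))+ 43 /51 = -9033707 /208896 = -43.24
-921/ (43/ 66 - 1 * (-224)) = -60786/ 14827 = -4.10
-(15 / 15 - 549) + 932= 1480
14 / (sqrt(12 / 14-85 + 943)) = 7 * sqrt(1169) / 501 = 0.48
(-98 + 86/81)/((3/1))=-7852/243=-32.31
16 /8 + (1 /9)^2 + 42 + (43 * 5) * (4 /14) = 59785 /567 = 105.44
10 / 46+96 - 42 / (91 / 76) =18281 / 299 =61.14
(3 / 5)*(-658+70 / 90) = -1183 / 3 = -394.33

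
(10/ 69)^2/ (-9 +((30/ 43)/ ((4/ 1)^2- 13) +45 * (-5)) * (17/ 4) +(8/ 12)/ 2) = -17200/ 789353169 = -0.00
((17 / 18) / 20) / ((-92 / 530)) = -901 / 3312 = -0.27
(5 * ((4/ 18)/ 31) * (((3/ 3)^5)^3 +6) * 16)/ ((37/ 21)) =2.28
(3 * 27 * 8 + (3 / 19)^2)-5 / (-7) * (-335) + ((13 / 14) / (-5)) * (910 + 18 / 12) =12102341 / 50540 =239.46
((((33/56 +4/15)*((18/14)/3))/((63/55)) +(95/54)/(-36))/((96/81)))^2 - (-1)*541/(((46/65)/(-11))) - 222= -30994212511308553/3591046545408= -8630.97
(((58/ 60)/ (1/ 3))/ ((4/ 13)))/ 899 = 13/ 1240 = 0.01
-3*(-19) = 57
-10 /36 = -5 /18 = -0.28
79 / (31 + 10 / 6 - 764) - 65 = -142847 / 2194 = -65.11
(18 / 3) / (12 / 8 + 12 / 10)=20 / 9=2.22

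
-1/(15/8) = -8/15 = -0.53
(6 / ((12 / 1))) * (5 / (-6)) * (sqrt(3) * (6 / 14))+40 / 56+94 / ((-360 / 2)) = 121 / 630 - 5 * sqrt(3) / 28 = -0.12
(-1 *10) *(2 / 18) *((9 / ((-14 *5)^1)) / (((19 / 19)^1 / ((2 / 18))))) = 1 / 63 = 0.02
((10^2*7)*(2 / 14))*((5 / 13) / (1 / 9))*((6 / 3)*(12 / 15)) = 7200 / 13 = 553.85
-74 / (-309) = 74 / 309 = 0.24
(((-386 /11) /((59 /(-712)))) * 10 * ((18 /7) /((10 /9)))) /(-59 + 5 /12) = -534273408 /3193729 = -167.29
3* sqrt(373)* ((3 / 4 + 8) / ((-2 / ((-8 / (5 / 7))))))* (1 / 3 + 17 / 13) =3136* sqrt(373) / 13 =4658.94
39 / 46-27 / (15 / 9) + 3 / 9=-10363 / 690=-15.02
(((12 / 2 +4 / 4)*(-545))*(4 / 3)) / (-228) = 3815 / 171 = 22.31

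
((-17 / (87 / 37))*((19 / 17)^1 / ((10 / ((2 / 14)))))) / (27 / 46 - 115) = 851 / 843465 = 0.00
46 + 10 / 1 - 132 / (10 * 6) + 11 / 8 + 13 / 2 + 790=34067 / 40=851.68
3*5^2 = 75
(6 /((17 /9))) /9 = 6 /17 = 0.35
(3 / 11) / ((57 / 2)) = 2 / 209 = 0.01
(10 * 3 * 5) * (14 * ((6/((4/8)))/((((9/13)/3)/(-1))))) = -109200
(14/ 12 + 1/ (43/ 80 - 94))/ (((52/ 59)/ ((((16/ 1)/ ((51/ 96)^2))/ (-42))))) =-3133113344/ 1769738607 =-1.77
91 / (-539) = -13 / 77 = -0.17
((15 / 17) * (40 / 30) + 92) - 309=-215.82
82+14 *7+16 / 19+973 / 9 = 49411 / 171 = 288.95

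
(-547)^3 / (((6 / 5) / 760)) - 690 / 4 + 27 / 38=-5908390370092 / 57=-103655971405.12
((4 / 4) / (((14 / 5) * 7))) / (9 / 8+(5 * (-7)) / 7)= -20 / 1519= -0.01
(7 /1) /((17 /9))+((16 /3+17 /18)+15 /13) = 44305 /3978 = 11.14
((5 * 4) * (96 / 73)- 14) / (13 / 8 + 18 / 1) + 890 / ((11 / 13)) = 132682794 / 126071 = 1052.45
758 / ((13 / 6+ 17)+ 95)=4548 / 685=6.64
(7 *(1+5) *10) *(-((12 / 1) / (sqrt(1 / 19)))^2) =-1149120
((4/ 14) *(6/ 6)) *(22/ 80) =11/ 140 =0.08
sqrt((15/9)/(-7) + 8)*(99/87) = 11*sqrt(3423)/203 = 3.17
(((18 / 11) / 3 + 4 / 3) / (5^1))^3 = 238328 / 4492125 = 0.05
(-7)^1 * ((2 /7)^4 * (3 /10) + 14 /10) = -16831 /1715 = -9.81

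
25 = 25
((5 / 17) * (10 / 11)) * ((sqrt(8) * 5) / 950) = 10 * sqrt(2) / 3553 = 0.00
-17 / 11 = -1.55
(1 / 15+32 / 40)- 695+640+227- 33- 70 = 1048 / 15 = 69.87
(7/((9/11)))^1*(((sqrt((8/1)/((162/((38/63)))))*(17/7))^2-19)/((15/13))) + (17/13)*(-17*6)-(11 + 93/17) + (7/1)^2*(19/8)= -295096438963/1705177656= -173.06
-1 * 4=-4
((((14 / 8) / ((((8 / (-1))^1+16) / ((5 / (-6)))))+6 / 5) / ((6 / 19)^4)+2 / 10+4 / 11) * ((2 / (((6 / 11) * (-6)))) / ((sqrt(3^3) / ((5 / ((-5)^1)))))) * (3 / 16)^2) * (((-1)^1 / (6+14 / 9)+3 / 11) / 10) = 9857915053 * sqrt(3) / 2858900520960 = 0.01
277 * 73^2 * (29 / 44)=42807857 / 44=972905.84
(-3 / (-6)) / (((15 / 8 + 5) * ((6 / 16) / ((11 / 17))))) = 32 / 255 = 0.13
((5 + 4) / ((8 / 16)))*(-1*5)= -90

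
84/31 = 2.71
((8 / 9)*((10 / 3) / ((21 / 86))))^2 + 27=56014603 / 321489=174.23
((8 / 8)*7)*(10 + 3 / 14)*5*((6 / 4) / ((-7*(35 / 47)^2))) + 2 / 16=-1893607 / 13720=-138.02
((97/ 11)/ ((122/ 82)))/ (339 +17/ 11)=3977/ 228506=0.02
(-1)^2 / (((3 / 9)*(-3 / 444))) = -444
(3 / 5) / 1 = 3 / 5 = 0.60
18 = 18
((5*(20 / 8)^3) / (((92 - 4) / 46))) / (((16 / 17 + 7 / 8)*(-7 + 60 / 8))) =244375 / 5434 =44.97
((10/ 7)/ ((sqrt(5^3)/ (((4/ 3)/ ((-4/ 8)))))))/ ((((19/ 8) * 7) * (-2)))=64 * sqrt(5)/ 13965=0.01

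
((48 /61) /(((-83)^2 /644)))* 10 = 309120 /420229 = 0.74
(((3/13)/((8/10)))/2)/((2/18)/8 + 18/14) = 189/1703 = 0.11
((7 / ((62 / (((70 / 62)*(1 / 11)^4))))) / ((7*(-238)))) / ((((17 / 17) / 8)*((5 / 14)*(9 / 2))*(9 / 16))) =-896 / 19374391377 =-0.00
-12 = -12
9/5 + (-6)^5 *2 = -77751/5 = -15550.20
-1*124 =-124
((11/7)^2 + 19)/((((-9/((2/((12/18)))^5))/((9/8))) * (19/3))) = -191727/1862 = -102.97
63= 63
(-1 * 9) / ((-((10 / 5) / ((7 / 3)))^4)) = 2401 / 144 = 16.67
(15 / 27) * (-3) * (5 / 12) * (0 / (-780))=0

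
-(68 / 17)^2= -16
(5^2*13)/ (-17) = -325/ 17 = -19.12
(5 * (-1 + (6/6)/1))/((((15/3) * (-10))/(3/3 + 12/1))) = 0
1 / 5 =0.20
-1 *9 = -9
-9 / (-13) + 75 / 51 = 478 / 221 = 2.16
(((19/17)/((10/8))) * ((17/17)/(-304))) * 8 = -2/85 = -0.02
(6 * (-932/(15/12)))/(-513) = 7456/855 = 8.72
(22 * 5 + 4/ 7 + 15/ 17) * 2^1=26526/ 119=222.91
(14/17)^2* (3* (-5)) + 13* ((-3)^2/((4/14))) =230811/578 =399.33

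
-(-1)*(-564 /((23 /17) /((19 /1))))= -182172 /23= -7920.52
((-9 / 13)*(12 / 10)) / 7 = -54 / 455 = -0.12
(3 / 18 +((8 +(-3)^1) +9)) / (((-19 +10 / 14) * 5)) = -119 / 768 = -0.15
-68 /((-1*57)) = 68 /57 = 1.19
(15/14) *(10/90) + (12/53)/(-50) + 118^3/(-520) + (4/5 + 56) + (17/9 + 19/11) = -73988552513/23873850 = -3099.15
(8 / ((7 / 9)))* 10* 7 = 720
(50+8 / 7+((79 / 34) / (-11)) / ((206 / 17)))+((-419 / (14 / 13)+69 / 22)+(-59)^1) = -1135747 / 2884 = -393.81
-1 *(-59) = 59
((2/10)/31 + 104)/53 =16121/8215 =1.96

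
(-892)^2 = 795664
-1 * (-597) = 597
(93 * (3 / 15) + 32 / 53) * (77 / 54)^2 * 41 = 1237079921 / 772740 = 1600.90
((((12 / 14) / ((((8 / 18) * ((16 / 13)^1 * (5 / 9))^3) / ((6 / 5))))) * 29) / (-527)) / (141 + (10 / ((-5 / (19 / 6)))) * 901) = 11286566811 / 157674352640000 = 0.00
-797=-797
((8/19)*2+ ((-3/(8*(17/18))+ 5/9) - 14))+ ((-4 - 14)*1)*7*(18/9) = -3081413/11628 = -265.00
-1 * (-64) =64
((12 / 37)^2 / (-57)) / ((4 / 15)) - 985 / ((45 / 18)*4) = -5124527 / 52022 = -98.51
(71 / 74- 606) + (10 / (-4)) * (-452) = 38847 / 74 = 524.96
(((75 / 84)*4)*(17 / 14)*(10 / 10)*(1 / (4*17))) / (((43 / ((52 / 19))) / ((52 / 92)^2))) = 54925 / 42354914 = 0.00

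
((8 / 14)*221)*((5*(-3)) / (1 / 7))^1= -13260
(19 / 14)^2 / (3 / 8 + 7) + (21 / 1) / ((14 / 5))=44809 / 5782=7.75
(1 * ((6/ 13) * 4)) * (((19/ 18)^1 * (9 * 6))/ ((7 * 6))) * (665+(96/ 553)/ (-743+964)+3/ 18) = 1666.57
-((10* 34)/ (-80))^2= -289/ 16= -18.06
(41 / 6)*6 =41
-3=-3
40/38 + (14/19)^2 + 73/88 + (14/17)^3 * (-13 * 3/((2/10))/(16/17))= -1040136491/9180952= -113.29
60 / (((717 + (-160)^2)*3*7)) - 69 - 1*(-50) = -3500141 / 184219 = -19.00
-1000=-1000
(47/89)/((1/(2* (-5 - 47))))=-4888/89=-54.92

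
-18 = -18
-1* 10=-10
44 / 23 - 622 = -14262 / 23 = -620.09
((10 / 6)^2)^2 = 7.72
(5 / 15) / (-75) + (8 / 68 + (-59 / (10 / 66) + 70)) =-1221272 / 3825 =-319.29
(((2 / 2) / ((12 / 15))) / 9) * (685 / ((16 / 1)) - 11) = 2545 / 576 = 4.42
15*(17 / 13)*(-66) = -16830 / 13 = -1294.62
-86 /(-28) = 43 /14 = 3.07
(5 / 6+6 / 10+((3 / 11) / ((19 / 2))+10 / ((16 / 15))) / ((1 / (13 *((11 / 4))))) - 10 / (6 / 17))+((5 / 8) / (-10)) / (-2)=470157 / 1520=309.31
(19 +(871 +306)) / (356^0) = 1196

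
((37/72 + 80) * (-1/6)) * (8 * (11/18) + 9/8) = -2510101/31104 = -80.70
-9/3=-3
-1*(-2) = 2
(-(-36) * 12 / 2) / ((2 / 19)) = 2052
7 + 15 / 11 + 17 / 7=10.79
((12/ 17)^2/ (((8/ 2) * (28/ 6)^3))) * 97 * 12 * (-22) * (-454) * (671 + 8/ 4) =950654823624/ 99127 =9590271.30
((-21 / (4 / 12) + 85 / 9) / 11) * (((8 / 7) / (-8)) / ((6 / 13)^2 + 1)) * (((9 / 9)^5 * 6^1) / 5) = 162916 / 236775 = 0.69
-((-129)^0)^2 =-1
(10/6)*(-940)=-4700/3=-1566.67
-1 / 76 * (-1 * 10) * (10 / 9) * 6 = 50 / 57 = 0.88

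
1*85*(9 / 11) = 765 / 11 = 69.55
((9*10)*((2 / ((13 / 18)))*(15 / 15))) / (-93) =-1080 / 403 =-2.68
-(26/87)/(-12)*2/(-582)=-13/151902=-0.00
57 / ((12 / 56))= 266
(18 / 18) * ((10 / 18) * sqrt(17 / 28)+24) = 24.43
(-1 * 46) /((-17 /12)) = 32.47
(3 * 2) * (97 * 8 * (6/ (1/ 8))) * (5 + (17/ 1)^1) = 4916736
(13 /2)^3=2197 /8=274.62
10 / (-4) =-5 / 2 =-2.50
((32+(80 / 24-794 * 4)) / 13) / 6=-4711 / 117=-40.26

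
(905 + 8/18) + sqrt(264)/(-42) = 8149/9 - sqrt(66)/21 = 905.06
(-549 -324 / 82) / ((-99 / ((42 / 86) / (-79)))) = -4809 / 139277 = -0.03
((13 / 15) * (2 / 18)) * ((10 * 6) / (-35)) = -52 / 315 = -0.17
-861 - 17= -878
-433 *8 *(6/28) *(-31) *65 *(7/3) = 3489980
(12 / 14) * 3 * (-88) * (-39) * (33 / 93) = 679536 / 217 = 3131.50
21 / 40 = 0.52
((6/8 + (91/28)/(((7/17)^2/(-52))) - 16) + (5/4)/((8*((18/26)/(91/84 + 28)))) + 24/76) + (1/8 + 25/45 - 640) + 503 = -3672639769/3217536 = -1141.44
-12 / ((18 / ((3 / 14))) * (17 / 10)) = -10 / 119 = -0.08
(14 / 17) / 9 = 14 / 153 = 0.09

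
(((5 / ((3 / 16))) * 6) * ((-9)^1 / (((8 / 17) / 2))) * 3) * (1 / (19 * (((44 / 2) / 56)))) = -2459.71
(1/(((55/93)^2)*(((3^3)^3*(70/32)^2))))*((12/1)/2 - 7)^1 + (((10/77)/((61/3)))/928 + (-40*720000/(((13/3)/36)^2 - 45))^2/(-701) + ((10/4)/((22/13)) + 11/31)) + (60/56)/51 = -112736178017058353460647272750440458753/192815377399361196782330490000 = -584684580.34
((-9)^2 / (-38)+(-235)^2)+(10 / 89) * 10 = 186767541 / 3382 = 55223.99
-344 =-344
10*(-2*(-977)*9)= 175860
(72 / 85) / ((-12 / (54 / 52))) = -81 / 1105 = -0.07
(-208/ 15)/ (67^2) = -208/ 67335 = -0.00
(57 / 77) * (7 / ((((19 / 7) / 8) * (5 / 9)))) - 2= 25.49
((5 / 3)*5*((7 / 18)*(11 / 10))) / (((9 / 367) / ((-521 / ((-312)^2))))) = -73614695 / 94618368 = -0.78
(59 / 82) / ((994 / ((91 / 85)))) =0.00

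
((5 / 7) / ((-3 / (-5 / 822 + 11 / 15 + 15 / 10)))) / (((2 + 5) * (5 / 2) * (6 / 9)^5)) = -123579 / 537040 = -0.23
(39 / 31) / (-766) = -39 / 23746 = -0.00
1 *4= 4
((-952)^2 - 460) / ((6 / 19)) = 2868506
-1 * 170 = -170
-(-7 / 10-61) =617 / 10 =61.70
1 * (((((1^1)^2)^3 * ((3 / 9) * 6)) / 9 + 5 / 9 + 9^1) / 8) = 11 / 9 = 1.22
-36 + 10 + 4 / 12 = -77 / 3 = -25.67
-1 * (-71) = 71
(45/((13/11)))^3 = 121287375/2197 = 55205.91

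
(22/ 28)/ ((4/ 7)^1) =11/ 8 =1.38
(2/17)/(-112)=-1/952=-0.00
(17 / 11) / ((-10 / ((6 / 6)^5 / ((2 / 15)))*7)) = -51 / 308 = -0.17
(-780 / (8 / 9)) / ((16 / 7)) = -12285 / 32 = -383.91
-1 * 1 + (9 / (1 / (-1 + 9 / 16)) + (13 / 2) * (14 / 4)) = 285 / 16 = 17.81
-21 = -21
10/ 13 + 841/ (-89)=-8.68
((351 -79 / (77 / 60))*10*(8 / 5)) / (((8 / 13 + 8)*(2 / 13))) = 3493.97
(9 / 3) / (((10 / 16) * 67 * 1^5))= 0.07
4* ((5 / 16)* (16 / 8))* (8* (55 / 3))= 1100 / 3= 366.67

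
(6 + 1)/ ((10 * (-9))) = -7/ 90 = -0.08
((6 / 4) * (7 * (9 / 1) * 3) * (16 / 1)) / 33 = 1512 / 11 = 137.45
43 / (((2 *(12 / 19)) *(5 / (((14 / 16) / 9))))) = 5719 / 8640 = 0.66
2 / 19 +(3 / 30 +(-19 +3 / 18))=-5309 / 285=-18.63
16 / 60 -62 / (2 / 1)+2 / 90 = -1382 / 45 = -30.71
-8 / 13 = -0.62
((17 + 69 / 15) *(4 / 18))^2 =576 / 25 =23.04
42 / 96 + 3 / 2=31 / 16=1.94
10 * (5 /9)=50 /9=5.56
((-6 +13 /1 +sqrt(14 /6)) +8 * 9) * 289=289 * sqrt(21) /3 +22831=23272.45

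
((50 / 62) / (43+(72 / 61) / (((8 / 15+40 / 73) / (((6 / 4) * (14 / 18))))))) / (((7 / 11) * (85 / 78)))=7041840 / 268090697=0.03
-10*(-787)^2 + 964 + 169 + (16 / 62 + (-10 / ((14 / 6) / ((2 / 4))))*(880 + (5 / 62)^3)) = -10334163573819 / 1668296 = -6194442.46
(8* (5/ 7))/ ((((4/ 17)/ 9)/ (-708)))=-154748.57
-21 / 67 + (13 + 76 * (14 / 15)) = 84038 / 1005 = 83.62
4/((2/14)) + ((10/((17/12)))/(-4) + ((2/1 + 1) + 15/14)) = 7213/238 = 30.31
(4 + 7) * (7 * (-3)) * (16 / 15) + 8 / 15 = -3688 / 15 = -245.87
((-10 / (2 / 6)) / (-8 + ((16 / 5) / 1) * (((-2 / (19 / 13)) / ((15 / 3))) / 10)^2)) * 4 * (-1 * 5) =-28203125 / 375929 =-75.02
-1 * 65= -65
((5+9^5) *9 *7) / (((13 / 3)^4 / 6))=1808115372 / 28561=63307.15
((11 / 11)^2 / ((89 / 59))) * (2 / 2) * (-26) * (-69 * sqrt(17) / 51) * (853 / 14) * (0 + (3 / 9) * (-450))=-2257165950 * sqrt(17) / 10591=-878720.95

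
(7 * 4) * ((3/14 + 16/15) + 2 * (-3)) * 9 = -5946/5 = -1189.20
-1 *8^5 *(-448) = 14680064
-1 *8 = -8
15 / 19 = 0.79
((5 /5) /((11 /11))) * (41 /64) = 41 /64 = 0.64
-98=-98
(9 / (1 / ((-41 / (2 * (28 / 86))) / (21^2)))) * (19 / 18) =-33497 / 24696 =-1.36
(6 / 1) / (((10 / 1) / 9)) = 27 / 5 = 5.40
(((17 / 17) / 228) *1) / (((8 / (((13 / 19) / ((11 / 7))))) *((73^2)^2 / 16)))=91 / 676616490066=0.00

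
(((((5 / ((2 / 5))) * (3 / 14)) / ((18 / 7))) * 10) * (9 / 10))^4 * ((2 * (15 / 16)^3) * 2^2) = 106787109375 / 2097152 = 50920.06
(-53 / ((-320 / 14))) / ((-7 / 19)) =-1007 / 160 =-6.29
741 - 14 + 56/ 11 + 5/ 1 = 8108/ 11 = 737.09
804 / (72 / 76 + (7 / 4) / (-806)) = 49249824 / 57899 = 850.62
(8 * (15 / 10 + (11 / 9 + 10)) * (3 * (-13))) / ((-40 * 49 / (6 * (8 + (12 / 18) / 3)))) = 220298 / 2205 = 99.91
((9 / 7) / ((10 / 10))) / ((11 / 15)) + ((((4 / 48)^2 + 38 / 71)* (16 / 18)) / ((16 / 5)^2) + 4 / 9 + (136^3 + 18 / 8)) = 570323878149187 / 226727424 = 2515460.49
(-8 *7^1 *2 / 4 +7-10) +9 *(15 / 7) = -82 / 7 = -11.71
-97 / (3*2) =-16.17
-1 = -1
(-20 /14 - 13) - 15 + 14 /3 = -520 /21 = -24.76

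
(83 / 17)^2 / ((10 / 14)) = 48223 / 1445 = 33.37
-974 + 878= -96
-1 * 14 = -14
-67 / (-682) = 67 / 682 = 0.10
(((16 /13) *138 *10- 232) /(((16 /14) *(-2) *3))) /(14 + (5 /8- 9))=-66724 /1755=-38.02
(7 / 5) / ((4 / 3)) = 1.05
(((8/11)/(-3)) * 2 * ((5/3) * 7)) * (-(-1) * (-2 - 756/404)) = 218960/9999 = 21.90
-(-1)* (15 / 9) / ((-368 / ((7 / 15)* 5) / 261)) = -1015 / 368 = -2.76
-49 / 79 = -0.62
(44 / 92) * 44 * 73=35332 / 23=1536.17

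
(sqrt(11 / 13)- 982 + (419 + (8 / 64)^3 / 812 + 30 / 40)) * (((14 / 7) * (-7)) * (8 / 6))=233752063 / 22272- 56 * sqrt(143) / 39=10478.16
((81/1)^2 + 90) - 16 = 6635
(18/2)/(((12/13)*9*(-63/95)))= -1235/756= -1.63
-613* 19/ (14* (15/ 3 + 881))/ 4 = -11647/ 49616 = -0.23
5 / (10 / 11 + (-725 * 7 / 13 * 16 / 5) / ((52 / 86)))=-1859 / 767814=-0.00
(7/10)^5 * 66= 554631/50000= 11.09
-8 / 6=-4 / 3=-1.33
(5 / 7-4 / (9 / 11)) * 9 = -263 / 7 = -37.57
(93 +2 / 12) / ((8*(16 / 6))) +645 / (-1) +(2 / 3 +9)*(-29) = -353651 / 384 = -920.97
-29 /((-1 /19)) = 551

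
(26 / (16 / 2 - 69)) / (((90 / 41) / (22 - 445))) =25051 / 305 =82.13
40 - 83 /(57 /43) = -22.61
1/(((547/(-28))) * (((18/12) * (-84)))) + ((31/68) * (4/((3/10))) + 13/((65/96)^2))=936638056/27199575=34.44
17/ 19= 0.89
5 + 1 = 6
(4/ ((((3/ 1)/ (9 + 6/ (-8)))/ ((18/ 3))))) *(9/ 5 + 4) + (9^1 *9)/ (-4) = 7251/ 20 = 362.55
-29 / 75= -0.39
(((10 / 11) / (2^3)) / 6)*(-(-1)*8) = 5 / 33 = 0.15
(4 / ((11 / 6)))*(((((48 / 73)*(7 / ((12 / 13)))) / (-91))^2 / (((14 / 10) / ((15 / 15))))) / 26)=960 / 5334329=0.00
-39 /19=-2.05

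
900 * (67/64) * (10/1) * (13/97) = 979875/776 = 1262.73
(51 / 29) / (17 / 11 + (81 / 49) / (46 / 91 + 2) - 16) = -99484 / 780361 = -0.13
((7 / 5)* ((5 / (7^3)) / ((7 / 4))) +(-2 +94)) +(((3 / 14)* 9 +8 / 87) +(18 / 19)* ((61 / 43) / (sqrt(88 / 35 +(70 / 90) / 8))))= 6588* sqrt(460670) / 5376677 +5612029 / 59682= 94.86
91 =91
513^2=263169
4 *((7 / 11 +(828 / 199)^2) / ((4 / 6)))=46911786 / 435611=107.69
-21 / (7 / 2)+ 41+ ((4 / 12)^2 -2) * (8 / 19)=5849 / 171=34.20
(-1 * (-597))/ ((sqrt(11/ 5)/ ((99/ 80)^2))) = 616.39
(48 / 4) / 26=6 / 13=0.46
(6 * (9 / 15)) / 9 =2 / 5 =0.40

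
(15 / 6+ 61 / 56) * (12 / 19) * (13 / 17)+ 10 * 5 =233939 / 4522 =51.73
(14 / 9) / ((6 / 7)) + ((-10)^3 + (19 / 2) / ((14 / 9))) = -750011 / 756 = -992.08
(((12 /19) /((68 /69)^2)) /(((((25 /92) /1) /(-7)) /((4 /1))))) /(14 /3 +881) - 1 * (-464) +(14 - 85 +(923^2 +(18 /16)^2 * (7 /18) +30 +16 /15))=852353.48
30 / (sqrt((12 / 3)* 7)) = 15* sqrt(7) / 7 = 5.67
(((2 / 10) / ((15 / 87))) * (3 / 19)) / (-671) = -87 / 318725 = -0.00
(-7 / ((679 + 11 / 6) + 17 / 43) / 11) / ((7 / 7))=-1806 / 1933327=-0.00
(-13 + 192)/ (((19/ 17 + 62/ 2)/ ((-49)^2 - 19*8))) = 12534.26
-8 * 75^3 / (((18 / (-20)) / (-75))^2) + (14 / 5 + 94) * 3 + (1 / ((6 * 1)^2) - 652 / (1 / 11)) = -4218751238683 / 180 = -23437506881.57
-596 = -596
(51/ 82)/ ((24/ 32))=34/ 41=0.83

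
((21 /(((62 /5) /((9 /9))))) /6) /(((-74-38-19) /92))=-805 /4061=-0.20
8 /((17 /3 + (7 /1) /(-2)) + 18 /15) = 2.38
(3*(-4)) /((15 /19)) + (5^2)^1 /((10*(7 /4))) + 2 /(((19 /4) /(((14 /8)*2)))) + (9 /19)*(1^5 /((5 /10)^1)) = -7548 /665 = -11.35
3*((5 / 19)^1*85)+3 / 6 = 2569 / 38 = 67.61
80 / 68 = 20 / 17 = 1.18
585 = 585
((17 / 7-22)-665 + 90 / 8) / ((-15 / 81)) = 509031 / 140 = 3635.94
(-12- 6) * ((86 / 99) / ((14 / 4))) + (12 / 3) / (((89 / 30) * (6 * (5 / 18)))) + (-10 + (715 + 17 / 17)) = 4813146 / 6853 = 702.34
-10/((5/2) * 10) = -2/5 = -0.40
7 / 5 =1.40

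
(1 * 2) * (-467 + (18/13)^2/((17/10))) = -2676902/2873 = -931.74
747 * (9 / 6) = 2241 / 2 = 1120.50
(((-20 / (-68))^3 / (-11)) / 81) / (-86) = 125 / 376463538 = 0.00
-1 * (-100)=100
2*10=20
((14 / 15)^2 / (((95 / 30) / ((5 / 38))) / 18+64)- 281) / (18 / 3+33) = -24784429 / 3439995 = -7.20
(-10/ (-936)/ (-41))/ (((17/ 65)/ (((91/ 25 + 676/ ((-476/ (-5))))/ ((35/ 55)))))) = -175747/ 10450818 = -0.02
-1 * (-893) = 893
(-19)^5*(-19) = 47045881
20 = 20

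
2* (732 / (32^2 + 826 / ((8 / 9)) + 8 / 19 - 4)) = 111264 / 148175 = 0.75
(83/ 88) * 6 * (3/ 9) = 83/ 44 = 1.89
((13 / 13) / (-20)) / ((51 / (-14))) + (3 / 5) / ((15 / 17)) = 1769 / 2550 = 0.69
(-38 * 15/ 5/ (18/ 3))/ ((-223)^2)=-19/ 49729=-0.00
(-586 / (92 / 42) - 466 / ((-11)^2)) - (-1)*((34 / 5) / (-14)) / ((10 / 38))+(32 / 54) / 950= -68261847494 / 249843825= -273.22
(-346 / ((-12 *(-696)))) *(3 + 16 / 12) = -2249 / 12528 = -0.18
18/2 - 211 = -202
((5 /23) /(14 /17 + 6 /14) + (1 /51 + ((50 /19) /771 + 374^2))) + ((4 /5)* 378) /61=12136928571234634 /86766002585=139881.15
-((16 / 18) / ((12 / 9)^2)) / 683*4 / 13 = -2 / 8879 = -0.00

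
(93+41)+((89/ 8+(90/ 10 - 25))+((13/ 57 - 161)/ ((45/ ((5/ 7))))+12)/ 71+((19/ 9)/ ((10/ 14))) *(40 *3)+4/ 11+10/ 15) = 10880726755/ 22436568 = 484.96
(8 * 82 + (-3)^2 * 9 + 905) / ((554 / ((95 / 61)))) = 77995 / 16897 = 4.62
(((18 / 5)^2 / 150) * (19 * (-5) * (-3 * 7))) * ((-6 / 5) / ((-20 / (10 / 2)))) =32319 / 625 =51.71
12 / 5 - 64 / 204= 532 / 255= 2.09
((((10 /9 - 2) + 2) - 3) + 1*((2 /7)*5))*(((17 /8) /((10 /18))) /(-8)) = 493 /2240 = 0.22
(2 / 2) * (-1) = -1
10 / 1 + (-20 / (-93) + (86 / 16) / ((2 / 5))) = 35195 / 1488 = 23.65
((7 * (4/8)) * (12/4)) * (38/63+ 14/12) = 223/12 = 18.58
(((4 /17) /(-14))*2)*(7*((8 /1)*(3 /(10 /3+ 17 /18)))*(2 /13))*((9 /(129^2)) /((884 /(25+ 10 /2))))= -25920 /6953639693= -0.00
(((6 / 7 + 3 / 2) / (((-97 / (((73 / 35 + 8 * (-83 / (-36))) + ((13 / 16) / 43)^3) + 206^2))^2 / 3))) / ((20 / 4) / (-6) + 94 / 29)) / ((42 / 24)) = 6051059392501681890948428702533039 / 18822684077143740785570611200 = 321476.97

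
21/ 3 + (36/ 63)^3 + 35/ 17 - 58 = -284288/ 5831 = -48.75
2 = 2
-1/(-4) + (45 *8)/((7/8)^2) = 470.45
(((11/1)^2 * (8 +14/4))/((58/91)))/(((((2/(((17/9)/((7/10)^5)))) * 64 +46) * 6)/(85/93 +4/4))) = 12.14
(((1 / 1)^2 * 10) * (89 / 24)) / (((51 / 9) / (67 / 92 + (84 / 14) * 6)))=1503655 / 6256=240.35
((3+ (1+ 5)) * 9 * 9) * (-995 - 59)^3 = -853590083256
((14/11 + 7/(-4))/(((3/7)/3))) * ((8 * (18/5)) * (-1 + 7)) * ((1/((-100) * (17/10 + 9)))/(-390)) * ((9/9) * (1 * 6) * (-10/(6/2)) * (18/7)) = 27216/382525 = 0.07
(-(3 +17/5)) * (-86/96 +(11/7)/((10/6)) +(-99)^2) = -32931518/525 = -62726.70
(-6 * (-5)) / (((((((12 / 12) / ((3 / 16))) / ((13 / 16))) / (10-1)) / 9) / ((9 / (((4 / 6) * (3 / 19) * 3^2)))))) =900315 / 256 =3516.86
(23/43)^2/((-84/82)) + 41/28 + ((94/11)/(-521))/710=374441310893/315991178580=1.18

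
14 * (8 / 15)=112 / 15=7.47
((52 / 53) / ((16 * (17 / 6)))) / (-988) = -3 / 136952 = -0.00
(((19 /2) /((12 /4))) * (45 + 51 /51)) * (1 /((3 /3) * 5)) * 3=437 /5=87.40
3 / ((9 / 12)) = 4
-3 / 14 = -0.21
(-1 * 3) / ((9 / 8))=-8 / 3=-2.67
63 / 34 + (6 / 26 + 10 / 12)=1934 / 663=2.92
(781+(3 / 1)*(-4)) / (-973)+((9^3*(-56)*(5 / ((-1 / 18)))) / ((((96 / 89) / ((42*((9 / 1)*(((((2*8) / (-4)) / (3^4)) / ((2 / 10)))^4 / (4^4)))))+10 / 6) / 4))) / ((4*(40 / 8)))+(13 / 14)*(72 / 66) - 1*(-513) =4220.64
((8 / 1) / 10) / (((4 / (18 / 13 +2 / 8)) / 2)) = 17 / 26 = 0.65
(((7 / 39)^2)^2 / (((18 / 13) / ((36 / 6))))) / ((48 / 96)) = 4802 / 533871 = 0.01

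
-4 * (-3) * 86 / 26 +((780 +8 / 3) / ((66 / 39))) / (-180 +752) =382247 / 9438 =40.50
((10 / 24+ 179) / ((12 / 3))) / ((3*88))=2153 / 12672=0.17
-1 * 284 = -284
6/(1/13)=78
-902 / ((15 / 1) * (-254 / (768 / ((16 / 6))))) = 43296 / 635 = 68.18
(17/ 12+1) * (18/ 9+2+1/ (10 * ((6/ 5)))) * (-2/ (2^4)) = -1421/ 1152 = -1.23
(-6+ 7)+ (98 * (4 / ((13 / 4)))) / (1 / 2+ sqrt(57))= -185 / 2951+ 6272 * sqrt(57) / 2951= 15.98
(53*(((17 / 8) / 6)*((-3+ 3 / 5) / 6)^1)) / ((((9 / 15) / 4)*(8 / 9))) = -901 / 16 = -56.31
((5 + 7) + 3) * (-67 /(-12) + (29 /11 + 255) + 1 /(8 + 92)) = 434329 /110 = 3948.45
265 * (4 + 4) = 2120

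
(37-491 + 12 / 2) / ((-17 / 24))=10752 / 17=632.47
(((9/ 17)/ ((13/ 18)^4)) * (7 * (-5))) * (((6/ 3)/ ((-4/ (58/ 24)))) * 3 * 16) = 1917911520/ 485537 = 3950.08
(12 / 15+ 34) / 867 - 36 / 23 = -50686 / 33235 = -1.53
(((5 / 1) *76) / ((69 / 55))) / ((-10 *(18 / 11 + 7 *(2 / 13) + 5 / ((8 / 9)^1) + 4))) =-478192 / 194787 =-2.45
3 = 3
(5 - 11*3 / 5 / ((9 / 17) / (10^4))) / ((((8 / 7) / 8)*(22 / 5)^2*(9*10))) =-13089475 / 26136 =-500.82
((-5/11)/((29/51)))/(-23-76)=0.01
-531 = -531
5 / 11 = 0.45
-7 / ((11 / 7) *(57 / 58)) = -2842 / 627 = -4.53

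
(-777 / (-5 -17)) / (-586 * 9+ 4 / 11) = -777 / 116020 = -0.01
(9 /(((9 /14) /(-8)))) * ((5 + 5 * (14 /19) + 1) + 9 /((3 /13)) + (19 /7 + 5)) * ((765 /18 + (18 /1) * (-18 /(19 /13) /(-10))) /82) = -4981.54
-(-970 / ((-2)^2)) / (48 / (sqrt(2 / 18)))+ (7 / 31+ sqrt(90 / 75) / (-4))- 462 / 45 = -373049 / 44640- sqrt(30) / 20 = -8.63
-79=-79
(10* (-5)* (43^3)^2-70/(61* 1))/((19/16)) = -308482516792320/1159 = -266162654695.70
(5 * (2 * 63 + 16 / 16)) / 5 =127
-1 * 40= -40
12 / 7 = 1.71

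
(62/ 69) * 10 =620/ 69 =8.99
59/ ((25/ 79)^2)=368219/ 625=589.15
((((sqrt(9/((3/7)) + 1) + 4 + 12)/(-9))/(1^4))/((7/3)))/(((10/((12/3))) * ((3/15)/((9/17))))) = -96/119 - 6 * sqrt(22)/119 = -1.04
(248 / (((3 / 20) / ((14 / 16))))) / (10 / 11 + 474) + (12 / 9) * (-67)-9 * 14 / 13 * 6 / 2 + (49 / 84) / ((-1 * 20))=-235097543 / 2037360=-115.39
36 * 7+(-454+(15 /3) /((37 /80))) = -191.19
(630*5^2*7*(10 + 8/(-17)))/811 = 17860500/13787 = 1295.46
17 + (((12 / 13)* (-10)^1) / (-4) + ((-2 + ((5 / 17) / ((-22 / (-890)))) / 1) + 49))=190119 / 2431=78.21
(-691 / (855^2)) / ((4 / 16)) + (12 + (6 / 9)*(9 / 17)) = 153468262 / 12427425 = 12.35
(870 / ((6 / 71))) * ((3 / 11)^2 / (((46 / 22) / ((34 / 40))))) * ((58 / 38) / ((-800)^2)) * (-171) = -82222047 / 647680000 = -0.13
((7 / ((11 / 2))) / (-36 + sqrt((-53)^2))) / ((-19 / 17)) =-14 / 209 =-0.07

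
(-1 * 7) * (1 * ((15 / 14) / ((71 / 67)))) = -1005 / 142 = -7.08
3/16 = 0.19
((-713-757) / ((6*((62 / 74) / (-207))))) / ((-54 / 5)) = -1042475 / 186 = -5604.70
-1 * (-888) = 888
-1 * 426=-426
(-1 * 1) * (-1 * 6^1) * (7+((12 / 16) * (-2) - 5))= 3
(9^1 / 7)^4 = 6561 / 2401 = 2.73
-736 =-736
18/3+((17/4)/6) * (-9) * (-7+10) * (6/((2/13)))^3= -9075759/8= -1134469.88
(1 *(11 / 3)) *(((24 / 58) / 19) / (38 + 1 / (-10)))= 0.00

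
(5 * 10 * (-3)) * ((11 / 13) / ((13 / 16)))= -26400 / 169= -156.21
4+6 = 10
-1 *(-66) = 66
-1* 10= -10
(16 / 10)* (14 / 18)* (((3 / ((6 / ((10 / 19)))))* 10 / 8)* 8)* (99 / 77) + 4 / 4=99 / 19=5.21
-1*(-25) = 25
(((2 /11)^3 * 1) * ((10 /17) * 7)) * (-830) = -464800 /22627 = -20.54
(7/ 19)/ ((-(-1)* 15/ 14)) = 98/ 285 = 0.34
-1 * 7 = -7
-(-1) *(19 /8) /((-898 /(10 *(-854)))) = 22.59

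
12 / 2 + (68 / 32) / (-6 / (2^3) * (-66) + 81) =6281 / 1044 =6.02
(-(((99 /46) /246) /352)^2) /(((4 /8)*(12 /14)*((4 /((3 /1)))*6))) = -21 /116555644928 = -0.00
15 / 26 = 0.58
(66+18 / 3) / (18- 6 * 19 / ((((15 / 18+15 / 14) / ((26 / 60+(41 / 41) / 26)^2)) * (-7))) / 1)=760500 / 210227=3.62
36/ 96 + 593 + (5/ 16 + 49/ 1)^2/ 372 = 19043603/ 31744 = 599.91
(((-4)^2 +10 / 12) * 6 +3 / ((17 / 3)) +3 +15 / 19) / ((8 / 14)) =184.31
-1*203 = -203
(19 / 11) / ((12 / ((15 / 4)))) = 95 / 176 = 0.54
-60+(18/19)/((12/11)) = -2247/38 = -59.13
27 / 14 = 1.93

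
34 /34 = 1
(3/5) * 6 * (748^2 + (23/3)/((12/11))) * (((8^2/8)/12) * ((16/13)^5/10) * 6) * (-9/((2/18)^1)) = -1710787560210432/9282325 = -184305932.00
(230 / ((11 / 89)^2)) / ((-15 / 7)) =-2550562 / 363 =-7026.34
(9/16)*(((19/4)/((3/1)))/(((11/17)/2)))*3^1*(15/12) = 14535/1408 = 10.32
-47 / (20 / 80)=-188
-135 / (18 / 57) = -427.50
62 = 62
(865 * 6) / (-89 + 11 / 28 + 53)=-145320 / 997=-145.76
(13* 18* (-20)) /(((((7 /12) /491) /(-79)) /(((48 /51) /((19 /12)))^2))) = 80304177807360 /730303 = 109960082.06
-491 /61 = -8.05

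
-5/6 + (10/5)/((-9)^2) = -131/162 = -0.81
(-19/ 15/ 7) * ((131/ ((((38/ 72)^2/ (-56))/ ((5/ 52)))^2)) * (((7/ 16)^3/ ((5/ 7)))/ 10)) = -4815155079/ 46366840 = -103.85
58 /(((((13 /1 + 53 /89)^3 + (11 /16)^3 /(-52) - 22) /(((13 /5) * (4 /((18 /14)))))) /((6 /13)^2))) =75030177775616 /1870120107694025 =0.04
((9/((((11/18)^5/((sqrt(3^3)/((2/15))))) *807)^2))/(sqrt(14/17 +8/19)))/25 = 36150980669568 *sqrt(129846)/125749484764048387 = 0.10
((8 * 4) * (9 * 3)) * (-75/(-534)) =10800/89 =121.35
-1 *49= -49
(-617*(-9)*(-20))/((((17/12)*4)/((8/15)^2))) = -473856/85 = -5574.78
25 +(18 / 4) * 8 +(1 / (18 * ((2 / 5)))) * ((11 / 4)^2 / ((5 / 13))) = 36709 / 576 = 63.73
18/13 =1.38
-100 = -100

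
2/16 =1/8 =0.12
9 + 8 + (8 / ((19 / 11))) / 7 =2349 / 133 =17.66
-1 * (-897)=897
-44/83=-0.53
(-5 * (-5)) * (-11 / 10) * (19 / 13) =-1045 / 26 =-40.19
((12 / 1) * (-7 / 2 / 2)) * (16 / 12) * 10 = -280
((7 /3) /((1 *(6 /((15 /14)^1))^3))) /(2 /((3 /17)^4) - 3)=3375 /523081664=0.00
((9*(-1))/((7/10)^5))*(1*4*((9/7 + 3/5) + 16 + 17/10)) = -493560000/117649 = -4195.19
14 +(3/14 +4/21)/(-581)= 14.00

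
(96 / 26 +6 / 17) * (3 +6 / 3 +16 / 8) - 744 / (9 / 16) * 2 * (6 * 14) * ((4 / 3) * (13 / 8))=-319183018 / 663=-481422.35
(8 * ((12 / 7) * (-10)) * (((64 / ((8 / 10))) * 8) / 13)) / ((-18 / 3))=102400 / 91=1125.27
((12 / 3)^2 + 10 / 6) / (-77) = -53 / 231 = -0.23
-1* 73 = -73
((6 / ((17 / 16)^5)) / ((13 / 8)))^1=50331648 / 18458141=2.73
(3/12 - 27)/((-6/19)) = 2033/24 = 84.71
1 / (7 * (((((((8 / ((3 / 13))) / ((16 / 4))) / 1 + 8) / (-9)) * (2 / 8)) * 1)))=-54 / 175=-0.31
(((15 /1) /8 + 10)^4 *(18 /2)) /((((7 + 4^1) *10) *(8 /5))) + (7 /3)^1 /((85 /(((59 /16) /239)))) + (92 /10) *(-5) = 970.87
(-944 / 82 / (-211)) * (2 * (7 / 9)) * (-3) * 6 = -13216 / 8651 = -1.53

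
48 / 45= 16 / 15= 1.07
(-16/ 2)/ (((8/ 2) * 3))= -0.67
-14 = -14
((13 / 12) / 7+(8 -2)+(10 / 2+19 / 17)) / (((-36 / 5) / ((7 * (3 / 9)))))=-87625 / 22032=-3.98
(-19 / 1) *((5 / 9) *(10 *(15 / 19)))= -83.33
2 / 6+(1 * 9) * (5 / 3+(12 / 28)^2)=2497 / 147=16.99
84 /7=12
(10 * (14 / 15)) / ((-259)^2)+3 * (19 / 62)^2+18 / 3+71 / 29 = 27978598967 / 3204823524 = 8.73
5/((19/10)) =50/19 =2.63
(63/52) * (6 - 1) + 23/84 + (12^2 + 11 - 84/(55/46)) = 2735041/30030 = 91.08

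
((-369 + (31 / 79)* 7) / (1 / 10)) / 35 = -104.64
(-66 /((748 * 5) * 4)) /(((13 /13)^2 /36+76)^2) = -486 /636749365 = -0.00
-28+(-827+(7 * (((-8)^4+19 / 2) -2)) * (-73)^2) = 306144011 / 2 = 153072005.50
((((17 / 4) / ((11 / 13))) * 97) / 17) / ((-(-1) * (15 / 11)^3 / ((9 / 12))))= 152581 / 18000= 8.48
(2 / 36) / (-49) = -1 / 882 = -0.00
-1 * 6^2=-36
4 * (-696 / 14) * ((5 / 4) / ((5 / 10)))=-3480 / 7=-497.14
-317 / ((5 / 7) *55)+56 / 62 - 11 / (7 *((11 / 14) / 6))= -163389 / 8525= -19.17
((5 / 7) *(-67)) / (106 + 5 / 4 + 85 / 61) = -81740 / 185563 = -0.44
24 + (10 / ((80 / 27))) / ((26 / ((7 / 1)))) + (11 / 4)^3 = 38027 / 832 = 45.71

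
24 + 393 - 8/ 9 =3745/ 9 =416.11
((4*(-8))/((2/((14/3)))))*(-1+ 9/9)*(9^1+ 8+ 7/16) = 0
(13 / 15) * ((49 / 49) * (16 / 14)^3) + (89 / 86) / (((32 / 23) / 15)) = 176294537 / 14159040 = 12.45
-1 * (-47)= 47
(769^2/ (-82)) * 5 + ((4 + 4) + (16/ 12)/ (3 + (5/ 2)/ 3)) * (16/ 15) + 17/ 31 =-10538246507/ 292330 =-36049.14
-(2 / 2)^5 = -1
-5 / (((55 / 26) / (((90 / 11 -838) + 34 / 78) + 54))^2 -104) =2212974086420 / 46029857703311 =0.05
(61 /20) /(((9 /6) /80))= 488 /3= 162.67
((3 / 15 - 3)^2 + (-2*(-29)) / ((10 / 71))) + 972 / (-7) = 49137 / 175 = 280.78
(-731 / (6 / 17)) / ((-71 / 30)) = 62135 / 71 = 875.14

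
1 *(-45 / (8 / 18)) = -405 / 4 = -101.25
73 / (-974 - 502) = -73 / 1476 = -0.05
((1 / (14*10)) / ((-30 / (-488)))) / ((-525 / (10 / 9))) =-122 / 496125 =-0.00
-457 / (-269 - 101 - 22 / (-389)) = 177773 / 143908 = 1.24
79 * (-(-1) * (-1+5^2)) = 1896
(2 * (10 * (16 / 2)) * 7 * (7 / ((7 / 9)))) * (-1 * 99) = -997920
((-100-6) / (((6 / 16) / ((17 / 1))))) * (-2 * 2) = 57664 / 3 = 19221.33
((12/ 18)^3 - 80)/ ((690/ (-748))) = 804848/ 9315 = 86.40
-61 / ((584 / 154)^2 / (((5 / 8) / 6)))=-0.44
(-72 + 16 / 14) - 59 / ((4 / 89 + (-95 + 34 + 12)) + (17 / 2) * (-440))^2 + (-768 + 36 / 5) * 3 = -9366047404707261 / 3980035678115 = -2353.26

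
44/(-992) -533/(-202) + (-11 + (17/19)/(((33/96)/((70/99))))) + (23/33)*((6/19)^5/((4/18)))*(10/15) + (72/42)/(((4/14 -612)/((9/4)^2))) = -118810775569408523/18075720587355981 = -6.57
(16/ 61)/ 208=0.00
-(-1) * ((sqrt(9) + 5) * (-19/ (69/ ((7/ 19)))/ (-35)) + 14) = 4838/ 345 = 14.02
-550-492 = -1042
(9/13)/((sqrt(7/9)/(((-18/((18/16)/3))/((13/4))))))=-5184 * sqrt(7)/1183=-11.59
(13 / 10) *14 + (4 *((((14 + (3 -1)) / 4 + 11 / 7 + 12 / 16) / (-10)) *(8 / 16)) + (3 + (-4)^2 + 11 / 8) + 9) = 12967 / 280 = 46.31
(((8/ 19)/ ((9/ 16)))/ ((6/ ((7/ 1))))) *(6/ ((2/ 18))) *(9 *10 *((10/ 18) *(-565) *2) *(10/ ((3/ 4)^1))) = -35525614.04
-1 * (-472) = 472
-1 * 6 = -6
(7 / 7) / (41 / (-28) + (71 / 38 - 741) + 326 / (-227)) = -120764 / 89610751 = -0.00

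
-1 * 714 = -714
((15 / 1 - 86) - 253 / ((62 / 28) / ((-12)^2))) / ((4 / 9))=-4610241 / 124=-37179.36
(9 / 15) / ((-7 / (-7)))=0.60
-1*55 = -55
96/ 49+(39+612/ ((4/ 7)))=1111.96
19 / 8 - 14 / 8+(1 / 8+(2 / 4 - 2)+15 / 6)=7 / 4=1.75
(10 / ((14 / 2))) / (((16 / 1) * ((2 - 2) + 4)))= 5 / 224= 0.02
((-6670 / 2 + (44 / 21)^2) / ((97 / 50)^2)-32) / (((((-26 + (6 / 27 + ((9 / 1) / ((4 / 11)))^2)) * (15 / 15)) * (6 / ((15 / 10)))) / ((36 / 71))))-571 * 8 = -12635258012772008 / 2765917277767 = -4568.20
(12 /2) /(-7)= -6 /7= -0.86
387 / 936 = 0.41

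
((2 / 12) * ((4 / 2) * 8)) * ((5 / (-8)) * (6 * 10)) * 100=-10000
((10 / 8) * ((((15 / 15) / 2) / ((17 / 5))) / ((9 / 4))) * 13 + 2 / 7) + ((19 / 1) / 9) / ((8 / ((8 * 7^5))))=35482.79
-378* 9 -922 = -4324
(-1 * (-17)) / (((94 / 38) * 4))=323 / 188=1.72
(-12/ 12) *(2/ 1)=-2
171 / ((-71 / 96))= -16416 / 71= -231.21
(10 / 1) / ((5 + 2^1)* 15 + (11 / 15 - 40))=75 / 493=0.15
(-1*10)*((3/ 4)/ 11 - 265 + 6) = 56965/ 22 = 2589.32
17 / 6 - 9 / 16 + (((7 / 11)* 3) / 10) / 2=6247 / 2640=2.37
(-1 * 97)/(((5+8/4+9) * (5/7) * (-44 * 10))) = 679/35200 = 0.02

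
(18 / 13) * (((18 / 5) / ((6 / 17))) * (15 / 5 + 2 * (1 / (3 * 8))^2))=8823 / 208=42.42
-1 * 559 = -559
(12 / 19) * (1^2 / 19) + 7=2539 / 361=7.03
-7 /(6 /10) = -35 /3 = -11.67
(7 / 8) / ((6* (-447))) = -7 / 21456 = -0.00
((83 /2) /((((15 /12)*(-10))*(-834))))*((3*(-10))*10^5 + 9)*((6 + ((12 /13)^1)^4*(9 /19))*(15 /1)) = -428599675197117 /377148005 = -1136423.02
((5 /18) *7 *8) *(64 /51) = 8960 /459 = 19.52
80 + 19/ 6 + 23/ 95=47543/ 570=83.41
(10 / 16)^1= 5 / 8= 0.62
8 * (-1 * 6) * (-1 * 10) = 480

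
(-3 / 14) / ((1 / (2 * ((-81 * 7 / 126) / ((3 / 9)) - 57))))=423 / 14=30.21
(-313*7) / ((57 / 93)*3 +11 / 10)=-679210 / 911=-745.57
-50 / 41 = -1.22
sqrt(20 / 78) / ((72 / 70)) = 35 * sqrt(390) / 1404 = 0.49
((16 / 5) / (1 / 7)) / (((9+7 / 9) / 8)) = 18.33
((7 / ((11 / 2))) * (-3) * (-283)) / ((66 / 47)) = 93107 / 121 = 769.48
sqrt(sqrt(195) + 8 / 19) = sqrt(152 + 361 * sqrt(195)) / 19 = 3.79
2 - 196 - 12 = -206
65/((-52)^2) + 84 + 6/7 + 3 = 87.88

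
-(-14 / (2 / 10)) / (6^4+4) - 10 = -1293 / 130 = -9.95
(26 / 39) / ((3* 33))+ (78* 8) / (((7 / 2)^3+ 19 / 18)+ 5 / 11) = 146850082 / 10440441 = 14.07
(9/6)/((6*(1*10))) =1/40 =0.02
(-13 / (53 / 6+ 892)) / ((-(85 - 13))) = 13 / 64860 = 0.00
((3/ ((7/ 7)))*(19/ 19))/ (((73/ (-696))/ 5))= -10440/ 73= -143.01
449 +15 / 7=3158 / 7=451.14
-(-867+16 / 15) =12989 / 15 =865.93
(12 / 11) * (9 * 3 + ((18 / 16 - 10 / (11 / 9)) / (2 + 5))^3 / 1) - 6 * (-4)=33642050529 / 642798464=52.34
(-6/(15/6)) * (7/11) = -84/55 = -1.53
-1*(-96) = 96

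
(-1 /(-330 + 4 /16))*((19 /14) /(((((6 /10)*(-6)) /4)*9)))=-380 /747873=-0.00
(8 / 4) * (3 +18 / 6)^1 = 12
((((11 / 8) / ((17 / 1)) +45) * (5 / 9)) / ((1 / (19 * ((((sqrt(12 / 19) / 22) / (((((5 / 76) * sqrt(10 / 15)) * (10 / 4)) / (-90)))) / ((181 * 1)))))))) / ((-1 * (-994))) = -349467 * sqrt(38) / 33643918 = -0.06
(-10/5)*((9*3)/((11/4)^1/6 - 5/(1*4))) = 1296/19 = 68.21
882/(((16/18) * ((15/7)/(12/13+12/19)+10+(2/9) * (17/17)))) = 8001504/93547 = 85.53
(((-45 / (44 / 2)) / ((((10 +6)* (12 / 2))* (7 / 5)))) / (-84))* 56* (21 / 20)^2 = 0.01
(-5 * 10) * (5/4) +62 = -0.50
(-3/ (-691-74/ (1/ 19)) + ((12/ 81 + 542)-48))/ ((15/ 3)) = 98.83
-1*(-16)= 16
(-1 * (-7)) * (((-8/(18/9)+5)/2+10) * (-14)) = -1029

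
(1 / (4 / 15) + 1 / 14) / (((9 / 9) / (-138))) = -7383 / 14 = -527.36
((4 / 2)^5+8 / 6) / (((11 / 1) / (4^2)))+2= 1666 / 33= 50.48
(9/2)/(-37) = -9/74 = -0.12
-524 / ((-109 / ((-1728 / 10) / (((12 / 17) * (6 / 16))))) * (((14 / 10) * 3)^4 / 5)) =-356320000 / 7066143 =-50.43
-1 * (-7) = 7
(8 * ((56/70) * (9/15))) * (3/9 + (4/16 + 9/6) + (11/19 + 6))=632/19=33.26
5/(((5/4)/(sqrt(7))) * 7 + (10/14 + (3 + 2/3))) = 154560/58249 - 44100 * sqrt(7)/58249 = 0.65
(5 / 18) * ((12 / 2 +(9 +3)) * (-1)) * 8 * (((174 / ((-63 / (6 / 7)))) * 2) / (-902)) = -4640 / 22099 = -0.21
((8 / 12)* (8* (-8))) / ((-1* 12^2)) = 8 / 27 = 0.30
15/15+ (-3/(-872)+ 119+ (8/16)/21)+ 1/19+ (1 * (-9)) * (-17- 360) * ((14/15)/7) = 995908901/1739640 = 572.48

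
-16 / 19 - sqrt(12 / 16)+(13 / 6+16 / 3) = 253 / 38 - sqrt(3) / 2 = 5.79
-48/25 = -1.92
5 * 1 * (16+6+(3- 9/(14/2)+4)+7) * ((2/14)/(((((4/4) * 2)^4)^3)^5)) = 1215/56493153725735501824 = 0.00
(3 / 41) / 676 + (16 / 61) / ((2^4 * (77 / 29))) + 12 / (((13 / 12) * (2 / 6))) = 33.24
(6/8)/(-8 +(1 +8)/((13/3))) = -39/308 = -0.13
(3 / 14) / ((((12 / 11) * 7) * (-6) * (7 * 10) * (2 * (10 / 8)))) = -11 / 411600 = -0.00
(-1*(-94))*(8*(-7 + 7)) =0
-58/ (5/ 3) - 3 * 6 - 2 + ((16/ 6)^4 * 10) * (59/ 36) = 2821054/ 3645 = 773.95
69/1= 69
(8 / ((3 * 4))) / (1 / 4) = 8 / 3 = 2.67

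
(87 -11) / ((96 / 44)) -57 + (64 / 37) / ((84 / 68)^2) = -686395 / 32634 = -21.03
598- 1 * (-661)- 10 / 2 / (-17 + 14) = 3782 / 3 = 1260.67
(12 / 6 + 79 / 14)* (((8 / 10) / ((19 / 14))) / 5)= 0.90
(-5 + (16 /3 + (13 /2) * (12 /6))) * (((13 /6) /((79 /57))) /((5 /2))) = 1976 /237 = 8.34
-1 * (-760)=760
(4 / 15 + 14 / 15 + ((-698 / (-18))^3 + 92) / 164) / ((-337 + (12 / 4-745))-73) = -213595421 / 688642560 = -0.31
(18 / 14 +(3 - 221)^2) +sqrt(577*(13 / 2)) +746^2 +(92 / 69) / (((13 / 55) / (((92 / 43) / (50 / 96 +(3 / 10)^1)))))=sqrt(15002) / 2 +465643203947 / 770861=604117.23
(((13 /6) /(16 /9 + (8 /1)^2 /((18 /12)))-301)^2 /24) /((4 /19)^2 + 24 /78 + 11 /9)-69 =792611390084559 /340433920000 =2328.24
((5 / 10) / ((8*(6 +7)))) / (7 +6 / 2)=1 / 2080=0.00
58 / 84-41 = -1693 / 42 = -40.31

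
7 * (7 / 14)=7 / 2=3.50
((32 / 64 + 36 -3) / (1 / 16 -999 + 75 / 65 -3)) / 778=-0.00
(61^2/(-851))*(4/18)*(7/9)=-52094/68931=-0.76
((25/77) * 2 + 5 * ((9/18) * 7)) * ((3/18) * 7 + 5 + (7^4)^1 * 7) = 281956805/924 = 305148.06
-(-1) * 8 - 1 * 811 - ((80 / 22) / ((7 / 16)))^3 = -628739999 / 456533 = -1377.21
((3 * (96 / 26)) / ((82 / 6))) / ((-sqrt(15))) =-144 * sqrt(15) / 2665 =-0.21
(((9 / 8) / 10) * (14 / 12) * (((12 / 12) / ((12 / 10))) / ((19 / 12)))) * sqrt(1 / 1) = 21 / 304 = 0.07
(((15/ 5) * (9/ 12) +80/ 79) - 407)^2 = 16276911561/ 99856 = 163003.84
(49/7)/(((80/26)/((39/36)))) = 1183/480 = 2.46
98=98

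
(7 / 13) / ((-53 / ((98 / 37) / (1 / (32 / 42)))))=-1568 / 76479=-0.02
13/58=0.22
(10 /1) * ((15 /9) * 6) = 100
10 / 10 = 1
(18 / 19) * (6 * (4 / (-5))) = -432 / 95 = -4.55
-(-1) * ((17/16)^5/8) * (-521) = -739745497/8388608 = -88.18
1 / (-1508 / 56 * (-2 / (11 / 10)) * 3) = 77 / 11310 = 0.01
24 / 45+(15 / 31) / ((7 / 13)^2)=2.20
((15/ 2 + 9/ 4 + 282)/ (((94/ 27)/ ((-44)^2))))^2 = 58143339531684/ 2209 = 26321113414.07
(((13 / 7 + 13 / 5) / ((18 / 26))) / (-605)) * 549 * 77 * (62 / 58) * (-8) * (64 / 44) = 490873344 / 87725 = 5595.59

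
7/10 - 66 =-653/10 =-65.30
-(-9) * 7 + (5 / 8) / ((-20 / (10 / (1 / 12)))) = 237 / 4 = 59.25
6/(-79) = -6/79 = -0.08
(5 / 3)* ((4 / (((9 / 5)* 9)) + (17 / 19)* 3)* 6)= 45110 / 1539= 29.31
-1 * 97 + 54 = -43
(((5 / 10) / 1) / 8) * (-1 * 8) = -1 / 2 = -0.50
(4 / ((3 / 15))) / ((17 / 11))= 220 / 17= 12.94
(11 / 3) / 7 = 11 / 21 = 0.52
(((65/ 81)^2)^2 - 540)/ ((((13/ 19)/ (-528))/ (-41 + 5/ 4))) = -1029158696104220/ 62178597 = -16551655.16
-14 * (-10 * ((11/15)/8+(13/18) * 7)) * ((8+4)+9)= 90797/6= 15132.83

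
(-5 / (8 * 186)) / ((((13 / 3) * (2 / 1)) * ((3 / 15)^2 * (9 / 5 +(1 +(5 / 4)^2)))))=-0.00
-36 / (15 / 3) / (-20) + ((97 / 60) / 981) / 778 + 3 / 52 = 1243288427 / 2976550200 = 0.42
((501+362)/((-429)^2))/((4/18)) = 863/40898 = 0.02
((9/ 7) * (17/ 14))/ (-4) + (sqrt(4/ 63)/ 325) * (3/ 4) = -153/ 392 + sqrt(7)/ 4550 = -0.39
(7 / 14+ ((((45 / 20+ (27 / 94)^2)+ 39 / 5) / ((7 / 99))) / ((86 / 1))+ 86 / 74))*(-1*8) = -3275432742 / 123008165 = -26.63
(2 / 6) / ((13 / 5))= 5 / 39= 0.13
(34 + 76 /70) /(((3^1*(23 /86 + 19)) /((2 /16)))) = 13201 /173985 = 0.08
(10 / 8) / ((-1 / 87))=-435 / 4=-108.75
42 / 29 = 1.45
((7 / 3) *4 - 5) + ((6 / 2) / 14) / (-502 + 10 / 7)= 30365 / 7008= 4.33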